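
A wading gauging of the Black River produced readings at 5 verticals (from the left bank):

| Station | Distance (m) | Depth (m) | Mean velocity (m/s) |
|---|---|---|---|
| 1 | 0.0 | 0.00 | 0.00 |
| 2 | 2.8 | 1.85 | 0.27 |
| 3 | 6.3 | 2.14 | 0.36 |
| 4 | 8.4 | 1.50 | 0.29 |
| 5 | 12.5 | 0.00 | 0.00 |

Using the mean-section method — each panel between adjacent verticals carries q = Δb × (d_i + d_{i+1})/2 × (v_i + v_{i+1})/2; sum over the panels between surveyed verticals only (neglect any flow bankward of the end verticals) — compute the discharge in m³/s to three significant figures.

4.24 m³/s

Panel 1-2: Δb = 2.8 m, d̄ = (0.00+1.85)/2 = 0.925, v̄ = (0.00+0.27)/2 = 0.135 → q = 2.8×0.925×0.135 = 0.3497 m³/s
Panel 2-3: Δb = 3.5 m, d̄ = (1.85+2.14)/2 = 1.995, v̄ = (0.27+0.36)/2 = 0.315 → q = 3.5×1.995×0.315 = 2.199 m³/s
Panel 3-4: Δb = 2.1 m, d̄ = (2.14+1.50)/2 = 1.82, v̄ = (0.36+0.29)/2 = 0.325 → q = 2.1×1.82×0.325 = 1.242 m³/s
Panel 4-5: Δb = 4.1 m, d̄ = (1.50+0.00)/2 = 0.75, v̄ = (0.29+0.00)/2 = 0.145 → q = 4.1×0.75×0.145 = 0.4459 m³/s
Q = Σ q = 4.237 m³/s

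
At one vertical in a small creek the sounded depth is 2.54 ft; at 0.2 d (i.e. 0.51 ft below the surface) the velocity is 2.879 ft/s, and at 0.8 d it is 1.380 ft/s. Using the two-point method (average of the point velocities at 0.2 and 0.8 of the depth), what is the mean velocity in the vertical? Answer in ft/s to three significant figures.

v̄ = (2.879 + 1.380) / 2 = 2.130 ft/s

2.13 ft/s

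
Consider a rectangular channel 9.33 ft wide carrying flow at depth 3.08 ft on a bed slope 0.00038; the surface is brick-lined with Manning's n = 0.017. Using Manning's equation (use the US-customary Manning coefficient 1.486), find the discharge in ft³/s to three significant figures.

73.9 ft³/s

A = b·y = 9.33 × 3.08 = 28.74 ft²
P = b + 2y = 9.33 + 2×3.08 = 15.49 ft
R = A/P = 28.74/15.49 = 1.855 ft
Q = (1.486/n)·A·R^(2/3)·S^(1/2) = (1.486/0.017) × 28.74 × 1.855^(2/3) × 0.00038^(1/2) = 73.93 ft³/s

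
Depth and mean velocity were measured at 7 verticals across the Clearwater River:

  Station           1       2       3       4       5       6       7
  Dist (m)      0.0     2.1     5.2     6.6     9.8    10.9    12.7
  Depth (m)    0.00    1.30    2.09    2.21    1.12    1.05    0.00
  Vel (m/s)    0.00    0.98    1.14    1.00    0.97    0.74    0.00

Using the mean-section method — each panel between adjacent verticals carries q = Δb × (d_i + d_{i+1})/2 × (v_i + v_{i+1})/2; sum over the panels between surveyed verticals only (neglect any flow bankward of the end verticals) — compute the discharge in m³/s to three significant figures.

16.1 m³/s

Panel 1-2: Δb = 2.1 m, d̄ = (0.00+1.30)/2 = 0.65, v̄ = (0.00+0.98)/2 = 0.49 → q = 2.1×0.65×0.49 = 0.6689 m³/s
Panel 2-3: Δb = 3.1 m, d̄ = (1.30+2.09)/2 = 1.695, v̄ = (0.98+1.14)/2 = 1.06 → q = 3.1×1.695×1.06 = 5.570 m³/s
Panel 3-4: Δb = 1.4 m, d̄ = (2.09+2.21)/2 = 2.15, v̄ = (1.14+1.00)/2 = 1.07 → q = 1.4×2.15×1.07 = 3.221 m³/s
Panel 4-5: Δb = 3.2 m, d̄ = (2.21+1.12)/2 = 1.665, v̄ = (1.00+0.97)/2 = 0.985 → q = 3.2×1.665×0.985 = 5.248 m³/s
Panel 5-6: Δb = 1.1 m, d̄ = (1.12+1.05)/2 = 1.085, v̄ = (0.97+0.74)/2 = 0.855 → q = 1.1×1.085×0.855 = 1.020 m³/s
Panel 6-7: Δb = 1.8 m, d̄ = (1.05+0.00)/2 = 0.525, v̄ = (0.74+0.00)/2 = 0.37 → q = 1.8×0.525×0.37 = 0.3497 m³/s
Q = Σ q = 16.08 m³/s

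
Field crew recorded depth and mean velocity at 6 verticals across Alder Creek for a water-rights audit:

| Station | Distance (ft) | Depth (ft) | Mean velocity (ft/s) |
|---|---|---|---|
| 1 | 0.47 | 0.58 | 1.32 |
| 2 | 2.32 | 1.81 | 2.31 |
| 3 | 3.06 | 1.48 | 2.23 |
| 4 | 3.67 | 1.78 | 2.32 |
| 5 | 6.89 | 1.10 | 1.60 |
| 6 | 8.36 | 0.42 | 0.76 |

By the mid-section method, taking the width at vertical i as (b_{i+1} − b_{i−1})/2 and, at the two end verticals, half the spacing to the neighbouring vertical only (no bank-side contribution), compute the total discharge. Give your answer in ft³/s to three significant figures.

20.6 ft³/s

w_1 = (2.32 − 0.47)/2 = 0.925 ft; q_1 = 1.32 × 0.58 × 0.925 = 0.7082 ft³/s
w_2 = (3.06 − 0.47)/2 = 1.295 ft; q_2 = 2.31 × 1.81 × 1.295 = 5.415 ft³/s
w_3 = (3.67 − 2.32)/2 = 0.675 ft; q_3 = 2.23 × 1.48 × 0.675 = 2.228 ft³/s
w_4 = (6.89 − 3.06)/2 = 1.915 ft; q_4 = 2.32 × 1.78 × 1.915 = 7.908 ft³/s
w_5 = (8.36 − 3.67)/2 = 2.345 ft; q_5 = 1.60 × 1.10 × 2.345 = 4.127 ft³/s
w_6 = (8.36 − 6.89)/2 = 0.735 ft; q_6 = 0.76 × 0.42 × 0.735 = 0.2346 ft³/s
Q = Σ qᵢ = 20.62 ft³/s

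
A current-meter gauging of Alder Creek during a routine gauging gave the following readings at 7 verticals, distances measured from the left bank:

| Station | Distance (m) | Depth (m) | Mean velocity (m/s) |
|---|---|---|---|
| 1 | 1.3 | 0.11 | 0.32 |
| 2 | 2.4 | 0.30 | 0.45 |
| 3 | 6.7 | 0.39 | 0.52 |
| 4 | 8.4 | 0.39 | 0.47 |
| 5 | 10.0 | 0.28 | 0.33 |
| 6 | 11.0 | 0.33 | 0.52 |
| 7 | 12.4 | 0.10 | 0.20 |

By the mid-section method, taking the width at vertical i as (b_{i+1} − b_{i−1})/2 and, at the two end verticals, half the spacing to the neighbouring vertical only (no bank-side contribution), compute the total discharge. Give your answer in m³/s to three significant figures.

w_1 = (2.4 − 1.3)/2 = 0.55 m; q_1 = 0.32 × 0.11 × 0.55 = 0.01936 m³/s
w_2 = (6.7 − 1.3)/2 = 2.7 m; q_2 = 0.45 × 0.30 × 2.7 = 0.3645 m³/s
w_3 = (8.4 − 2.4)/2 = 3 m; q_3 = 0.52 × 0.39 × 3 = 0.6084 m³/s
w_4 = (10.0 − 6.7)/2 = 1.65 m; q_4 = 0.47 × 0.39 × 1.65 = 0.3024 m³/s
w_5 = (11.0 − 8.4)/2 = 1.3 m; q_5 = 0.33 × 0.28 × 1.3 = 0.1201 m³/s
w_6 = (12.4 − 10.0)/2 = 1.2 m; q_6 = 0.52 × 0.33 × 1.2 = 0.2059 m³/s
w_7 = (12.4 − 11.0)/2 = 0.7 m; q_7 = 0.20 × 0.10 × 0.7 = 0.01400 m³/s
Q = Σ qᵢ = 1.635 m³/s

1.63 m³/s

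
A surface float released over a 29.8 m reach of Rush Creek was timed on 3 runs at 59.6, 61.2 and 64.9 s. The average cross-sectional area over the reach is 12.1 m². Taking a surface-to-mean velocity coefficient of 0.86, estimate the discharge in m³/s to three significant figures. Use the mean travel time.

t̄ = (59.6 + 61.2 + 64.9) / 3 = 61.9 s
v_surface = L / t̄ = 29.8 / 61.9 = 0.4814 m/s
v_mean = 0.86 × 0.4814 = 0.4140 m/s
Q = A × v_mean = 12.1 × 0.4140 = 5.010 m³/s

5.01 m³/s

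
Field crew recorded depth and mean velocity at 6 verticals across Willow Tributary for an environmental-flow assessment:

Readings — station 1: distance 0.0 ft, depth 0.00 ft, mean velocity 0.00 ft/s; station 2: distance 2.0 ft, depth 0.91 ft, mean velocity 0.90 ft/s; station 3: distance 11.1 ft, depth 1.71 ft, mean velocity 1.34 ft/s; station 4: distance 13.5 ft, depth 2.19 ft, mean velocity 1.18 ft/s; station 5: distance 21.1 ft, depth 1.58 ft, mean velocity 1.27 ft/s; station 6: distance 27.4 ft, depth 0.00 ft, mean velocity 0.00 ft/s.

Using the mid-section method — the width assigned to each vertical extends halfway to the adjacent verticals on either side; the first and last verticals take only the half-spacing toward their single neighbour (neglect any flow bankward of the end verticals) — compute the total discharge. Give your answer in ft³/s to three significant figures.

44.6 ft³/s

w_2 = (11.1 − 0.0)/2 = 5.55 ft; q_2 = 0.90 × 0.91 × 5.55 = 4.545 ft³/s
w_3 = (13.5 − 2.0)/2 = 5.75 ft; q_3 = 1.34 × 1.71 × 5.75 = 13.18 ft³/s
w_4 = (21.1 − 11.1)/2 = 5 ft; q_4 = 1.18 × 2.19 × 5 = 12.92 ft³/s
w_5 = (27.4 − 13.5)/2 = 6.95 ft; q_5 = 1.27 × 1.58 × 6.95 = 13.95 ft³/s
Stations 1, 6 contribute zero (depth or velocity is 0).
Q = Σ qᵢ = 44.59 ft³/s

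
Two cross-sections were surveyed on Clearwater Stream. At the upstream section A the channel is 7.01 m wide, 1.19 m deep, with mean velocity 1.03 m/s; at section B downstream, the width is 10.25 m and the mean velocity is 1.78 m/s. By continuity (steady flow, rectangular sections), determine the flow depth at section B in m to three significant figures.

0.471 m

Q = A₁V₁ = (7.01×1.19) × 1.03 = 8.592 m³/s
d₂ = Q/(b₂ V₂) = 8.592/(10.25×1.78) = 0.4709 m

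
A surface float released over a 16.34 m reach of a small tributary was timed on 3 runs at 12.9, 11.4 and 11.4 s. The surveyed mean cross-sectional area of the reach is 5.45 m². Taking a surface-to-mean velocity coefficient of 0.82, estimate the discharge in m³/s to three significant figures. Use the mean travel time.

t̄ = (12.9 + 11.4 + 11.4) / 3 = 11.9 s
v_surface = L / t̄ = 16.34 / 11.9 = 1.373 m/s
v_mean = 0.82 × 1.373 = 1.126 m/s
Q = A × v_mean = 5.45 × 1.126 = 6.136 m³/s

6.14 m³/s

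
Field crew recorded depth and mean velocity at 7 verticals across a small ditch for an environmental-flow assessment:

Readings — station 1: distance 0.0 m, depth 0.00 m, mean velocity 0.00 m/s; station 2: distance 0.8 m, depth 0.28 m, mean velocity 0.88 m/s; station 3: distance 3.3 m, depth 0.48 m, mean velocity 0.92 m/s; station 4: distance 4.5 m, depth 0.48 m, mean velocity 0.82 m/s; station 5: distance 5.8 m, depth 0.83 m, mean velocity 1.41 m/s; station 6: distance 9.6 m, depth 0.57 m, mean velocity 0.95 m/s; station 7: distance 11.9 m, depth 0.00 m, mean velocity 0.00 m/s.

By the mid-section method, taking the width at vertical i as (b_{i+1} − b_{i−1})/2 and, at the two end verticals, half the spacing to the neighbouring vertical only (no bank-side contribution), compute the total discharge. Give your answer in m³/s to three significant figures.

w_2 = (3.3 − 0.0)/2 = 1.65 m; q_2 = 0.88 × 0.28 × 1.65 = 0.4066 m³/s
w_3 = (4.5 − 0.8)/2 = 1.85 m; q_3 = 0.92 × 0.48 × 1.85 = 0.8170 m³/s
w_4 = (5.8 − 3.3)/2 = 1.25 m; q_4 = 0.82 × 0.48 × 1.25 = 0.4920 m³/s
w_5 = (9.6 − 4.5)/2 = 2.55 m; q_5 = 1.41 × 0.83 × 2.55 = 2.984 m³/s
w_6 = (11.9 − 5.8)/2 = 3.05 m; q_6 = 0.95 × 0.57 × 3.05 = 1.652 m³/s
Stations 1, 7 contribute zero (depth or velocity is 0).
Q = Σ qᵢ = 6.351 m³/s

6.35 m³/s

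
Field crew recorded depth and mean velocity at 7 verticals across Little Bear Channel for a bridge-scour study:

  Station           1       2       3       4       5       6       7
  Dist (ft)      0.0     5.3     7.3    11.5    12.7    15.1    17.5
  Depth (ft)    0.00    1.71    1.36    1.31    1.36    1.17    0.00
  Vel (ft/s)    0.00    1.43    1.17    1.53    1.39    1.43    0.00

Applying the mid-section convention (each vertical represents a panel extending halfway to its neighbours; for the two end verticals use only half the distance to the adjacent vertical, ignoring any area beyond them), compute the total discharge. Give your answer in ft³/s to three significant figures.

26.7 ft³/s

w_2 = (7.3 − 0.0)/2 = 3.65 ft; q_2 = 1.43 × 1.71 × 3.65 = 8.925 ft³/s
w_3 = (11.5 − 5.3)/2 = 3.1 ft; q_3 = 1.17 × 1.36 × 3.1 = 4.933 ft³/s
w_4 = (12.7 − 7.3)/2 = 2.7 ft; q_4 = 1.53 × 1.31 × 2.7 = 5.412 ft³/s
w_5 = (15.1 − 11.5)/2 = 1.8 ft; q_5 = 1.39 × 1.36 × 1.8 = 3.403 ft³/s
w_6 = (17.5 − 12.7)/2 = 2.4 ft; q_6 = 1.43 × 1.17 × 2.4 = 4.015 ft³/s
Stations 1, 7 contribute zero (depth or velocity is 0).
Q = Σ qᵢ = 26.69 ft³/s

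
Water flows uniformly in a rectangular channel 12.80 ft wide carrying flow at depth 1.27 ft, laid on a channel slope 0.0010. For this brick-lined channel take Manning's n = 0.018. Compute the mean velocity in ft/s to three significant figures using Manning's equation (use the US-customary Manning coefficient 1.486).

A = b·y = 12.80 × 1.27 = 16.26 ft²
P = b + 2y = 12.80 + 2×1.27 = 15.34 ft
R = A/P = 16.26/15.34 = 1.060 ft
Q = (1.486/n)·A·R^(2/3)·S^(1/2) = (1.486/0.018) × 16.26 × 1.060^(2/3) × 0.0010^(1/2) = 44.11 ft³/s
V = Q/A = 44.11/16.26 = 2.714 ft/s

2.71 ft/s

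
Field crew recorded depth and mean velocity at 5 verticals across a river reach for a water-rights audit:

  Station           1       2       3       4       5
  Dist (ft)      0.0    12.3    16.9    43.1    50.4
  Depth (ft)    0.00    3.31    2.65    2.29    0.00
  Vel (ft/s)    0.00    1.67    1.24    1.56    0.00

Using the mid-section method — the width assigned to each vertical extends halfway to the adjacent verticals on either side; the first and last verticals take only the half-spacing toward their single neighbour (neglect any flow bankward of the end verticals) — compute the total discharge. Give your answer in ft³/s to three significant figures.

w_2 = (16.9 − 0.0)/2 = 8.45 ft; q_2 = 1.67 × 3.31 × 8.45 = 46.71 ft³/s
w_3 = (43.1 − 12.3)/2 = 15.4 ft; q_3 = 1.24 × 2.65 × 15.4 = 50.60 ft³/s
w_4 = (50.4 − 16.9)/2 = 16.75 ft; q_4 = 1.56 × 2.29 × 16.75 = 59.84 ft³/s
Stations 1, 5 contribute zero (depth or velocity is 0).
Q = Σ qᵢ = 157.2 ft³/s

157 ft³/s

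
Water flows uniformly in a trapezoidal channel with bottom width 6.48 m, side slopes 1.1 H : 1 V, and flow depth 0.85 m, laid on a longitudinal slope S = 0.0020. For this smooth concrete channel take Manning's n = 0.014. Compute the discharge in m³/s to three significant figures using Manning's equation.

15.9 m³/s

A = (b + z·y)·y = (6.48 + 1.1×0.85)×0.85 = 6.303 m²
P = b + 2y√(1+z²) = 6.48 + 2×0.85×√(1+1.1²) = 9.007 m
R = A/P = 6.303/9.007 = 0.6997 m
Q = (1/n)·A·R^(2/3)·S^(1/2) = (1/0.014) × 6.303 × 0.6997^(2/3) × 0.0020^(1/2) = 15.87 m³/s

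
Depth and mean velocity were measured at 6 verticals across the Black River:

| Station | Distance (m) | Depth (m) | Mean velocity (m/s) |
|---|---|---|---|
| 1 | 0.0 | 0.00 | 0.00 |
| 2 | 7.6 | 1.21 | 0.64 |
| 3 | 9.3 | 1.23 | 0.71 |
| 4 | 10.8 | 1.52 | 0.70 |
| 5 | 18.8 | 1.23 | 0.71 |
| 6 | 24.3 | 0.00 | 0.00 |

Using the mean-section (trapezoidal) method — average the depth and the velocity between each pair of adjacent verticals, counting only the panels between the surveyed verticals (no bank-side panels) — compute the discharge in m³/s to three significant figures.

13.3 m³/s

Panel 1-2: Δb = 7.6 m, d̄ = (0.00+1.21)/2 = 0.605, v̄ = (0.00+0.64)/2 = 0.32 → q = 7.6×0.605×0.32 = 1.471 m³/s
Panel 2-3: Δb = 1.7 m, d̄ = (1.21+1.23)/2 = 1.22, v̄ = (0.64+0.71)/2 = 0.675 → q = 1.7×1.22×0.675 = 1.400 m³/s
Panel 3-4: Δb = 1.5 m, d̄ = (1.23+1.52)/2 = 1.375, v̄ = (0.71+0.70)/2 = 0.705 → q = 1.5×1.375×0.705 = 1.454 m³/s
Panel 4-5: Δb = 8 m, d̄ = (1.52+1.23)/2 = 1.375, v̄ = (0.70+0.71)/2 = 0.705 → q = 8×1.375×0.705 = 7.755 m³/s
Panel 5-6: Δb = 5.5 m, d̄ = (1.23+0.00)/2 = 0.615, v̄ = (0.71+0.00)/2 = 0.355 → q = 5.5×0.615×0.355 = 1.201 m³/s
Q = Σ q = 13.28 m³/s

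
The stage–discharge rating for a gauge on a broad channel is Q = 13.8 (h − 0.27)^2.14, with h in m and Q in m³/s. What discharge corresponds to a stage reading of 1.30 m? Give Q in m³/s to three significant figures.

Q = 13.8 × (1.30 − 0.27)^2.14 = 13.8 × 1.03^2.14 = 14.70 m³/s

14.7 m³/s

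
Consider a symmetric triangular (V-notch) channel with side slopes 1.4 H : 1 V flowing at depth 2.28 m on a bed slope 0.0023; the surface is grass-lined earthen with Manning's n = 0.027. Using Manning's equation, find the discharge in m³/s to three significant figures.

12.3 m³/s

A = z·y² = 1.4×2.28² = 7.278 m²
P = 2y√(1+z²) = 2×2.28×√(1+1.4²) = 7.845 m
R = A/P = 7.278/7.845 = 0.9277 m
Q = (1/n)·A·R^(2/3)·S^(1/2) = (1/0.027) × 7.278 × 0.9277^(2/3) × 0.0023^(1/2) = 12.30 m³/s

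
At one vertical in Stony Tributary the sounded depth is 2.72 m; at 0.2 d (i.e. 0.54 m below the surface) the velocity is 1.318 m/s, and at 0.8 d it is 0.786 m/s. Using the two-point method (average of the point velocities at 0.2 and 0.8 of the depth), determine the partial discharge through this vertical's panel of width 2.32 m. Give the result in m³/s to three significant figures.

6.64 m³/s

v̄ = (1.318 + 0.786) / 2 = 1.052 m/s
q = v̄ × d × w = 1.052 × 2.72 × 2.32 = 6.639 m³/s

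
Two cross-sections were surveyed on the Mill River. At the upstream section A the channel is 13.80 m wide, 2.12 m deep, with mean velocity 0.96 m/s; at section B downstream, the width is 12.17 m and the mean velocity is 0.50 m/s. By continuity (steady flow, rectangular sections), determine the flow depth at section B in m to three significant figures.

4.62 m

Q = A₁V₁ = (13.80×2.12) × 0.96 = 28.09 m³/s
d₂ = Q/(b₂ V₂) = 28.09/(12.17×0.50) = 4.616 m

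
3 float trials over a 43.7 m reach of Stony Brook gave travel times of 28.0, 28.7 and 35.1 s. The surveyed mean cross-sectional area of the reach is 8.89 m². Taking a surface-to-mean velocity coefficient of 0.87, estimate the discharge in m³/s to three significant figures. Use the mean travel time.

11.0 m³/s

t̄ = (28.0 + 28.7 + 35.1) / 3 = 30.6 s
v_surface = L / t̄ = 43.7 / 30.6 = 1.428 m/s
v_mean = 0.87 × 1.428 = 1.242 m/s
Q = A × v_mean = 8.89 × 1.242 = 11.05 m³/s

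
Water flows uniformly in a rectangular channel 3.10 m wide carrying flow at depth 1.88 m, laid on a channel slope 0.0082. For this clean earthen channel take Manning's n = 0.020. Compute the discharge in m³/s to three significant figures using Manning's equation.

A = b·y = 3.10 × 1.88 = 5.828 m²
P = b + 2y = 3.10 + 2×1.88 = 6.860 m
R = A/P = 5.828/6.860 = 0.8496 m
Q = (1/n)·A·R^(2/3)·S^(1/2) = (1/0.020) × 5.828 × 0.8496^(2/3) × 0.0082^(1/2) = 23.67 m³/s

23.7 m³/s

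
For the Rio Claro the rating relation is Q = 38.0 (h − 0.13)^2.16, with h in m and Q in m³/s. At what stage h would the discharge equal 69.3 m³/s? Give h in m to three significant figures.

h − h₀ = (Q/C)^(1/b) = (69.3/38.0)^(1/2.16) = 1.321 m
h = 0.13 + 1.321 = 1.451 m

1.45 m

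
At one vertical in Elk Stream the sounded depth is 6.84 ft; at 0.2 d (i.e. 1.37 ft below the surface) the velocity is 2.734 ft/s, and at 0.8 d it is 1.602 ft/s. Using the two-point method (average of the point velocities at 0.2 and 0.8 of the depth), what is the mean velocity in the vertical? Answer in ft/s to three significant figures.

v̄ = (2.734 + 1.602) / 2 = 2.168 ft/s

2.17 ft/s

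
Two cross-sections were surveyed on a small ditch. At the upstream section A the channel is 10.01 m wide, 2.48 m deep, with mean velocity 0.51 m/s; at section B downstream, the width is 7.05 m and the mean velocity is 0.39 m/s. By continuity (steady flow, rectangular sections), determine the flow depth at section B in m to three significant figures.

4.60 m

Q = A₁V₁ = (10.01×2.48) × 0.51 = 12.66 m³/s
d₂ = Q/(b₂ V₂) = 12.66/(7.05×0.39) = 4.605 m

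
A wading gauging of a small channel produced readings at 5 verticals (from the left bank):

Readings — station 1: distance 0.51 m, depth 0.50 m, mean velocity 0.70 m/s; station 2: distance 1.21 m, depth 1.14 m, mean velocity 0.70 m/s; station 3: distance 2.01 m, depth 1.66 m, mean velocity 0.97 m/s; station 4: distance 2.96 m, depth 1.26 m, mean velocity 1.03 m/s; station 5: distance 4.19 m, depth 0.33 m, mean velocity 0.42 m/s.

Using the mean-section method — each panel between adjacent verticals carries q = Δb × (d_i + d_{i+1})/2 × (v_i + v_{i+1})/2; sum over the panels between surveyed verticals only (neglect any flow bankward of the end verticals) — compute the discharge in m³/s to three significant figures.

3.43 m³/s

Panel 1-2: Δb = 0.7 m, d̄ = (0.50+1.14)/2 = 0.82, v̄ = (0.70+0.70)/2 = 0.7 → q = 0.7×0.82×0.7 = 0.4018 m³/s
Panel 2-3: Δb = 0.8 m, d̄ = (1.14+1.66)/2 = 1.4, v̄ = (0.70+0.97)/2 = 0.835 → q = 0.8×1.4×0.835 = 0.9352 m³/s
Panel 3-4: Δb = 0.95 m, d̄ = (1.66+1.26)/2 = 1.46, v̄ = (0.97+1.03)/2 = 1 → q = 0.95×1.46×1 = 1.387 m³/s
Panel 4-5: Δb = 1.23 m, d̄ = (1.26+0.33)/2 = 0.795, v̄ = (1.03+0.42)/2 = 0.725 → q = 1.23×0.795×0.725 = 0.7089 m³/s
Q = Σ q = 3.433 m³/s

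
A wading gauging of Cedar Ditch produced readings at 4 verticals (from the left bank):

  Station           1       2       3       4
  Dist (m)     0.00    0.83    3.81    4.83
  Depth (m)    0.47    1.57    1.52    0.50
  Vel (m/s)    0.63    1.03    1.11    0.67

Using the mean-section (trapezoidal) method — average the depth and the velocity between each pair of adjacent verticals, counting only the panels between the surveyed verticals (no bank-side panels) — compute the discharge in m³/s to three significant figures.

6.55 m³/s

Panel 1-2: Δb = 0.83 m, d̄ = (0.47+1.57)/2 = 1.02, v̄ = (0.63+1.03)/2 = 0.83 → q = 0.83×1.02×0.83 = 0.7027 m³/s
Panel 2-3: Δb = 2.98 m, d̄ = (1.57+1.52)/2 = 1.545, v̄ = (1.03+1.11)/2 = 1.07 → q = 2.98×1.545×1.07 = 4.926 m³/s
Panel 3-4: Δb = 1.02 m, d̄ = (1.52+0.50)/2 = 1.01, v̄ = (1.11+0.67)/2 = 0.89 → q = 1.02×1.01×0.89 = 0.9169 m³/s
Q = Σ q = 6.546 m³/s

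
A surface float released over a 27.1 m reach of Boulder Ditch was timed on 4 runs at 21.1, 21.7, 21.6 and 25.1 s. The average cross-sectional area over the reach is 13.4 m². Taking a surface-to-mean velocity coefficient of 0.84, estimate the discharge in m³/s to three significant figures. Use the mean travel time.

t̄ = (21.1 + 21.7 + 21.6 + 25.1) / 4 = 22.375 s
v_surface = L / t̄ = 27.1 / 22.375 = 1.211 m/s
v_mean = 0.84 × 1.211 = 1.017 m/s
Q = A × v_mean = 13.4 × 1.017 = 13.63 m³/s

13.6 m³/s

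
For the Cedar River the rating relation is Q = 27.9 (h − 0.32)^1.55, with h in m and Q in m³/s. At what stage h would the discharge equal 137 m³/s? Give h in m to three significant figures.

h − h₀ = (Q/C)^(1/b) = (137/27.9)^(1/1.55) = 2.792 m
h = 0.32 + 2.792 = 3.112 m

3.11 m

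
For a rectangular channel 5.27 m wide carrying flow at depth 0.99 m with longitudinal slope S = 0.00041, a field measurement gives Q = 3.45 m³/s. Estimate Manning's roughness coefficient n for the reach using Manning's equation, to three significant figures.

0.0246

A = b·y = 5.27 × 0.99 = 5.217 m²
P = b + 2y = 5.27 + 2×0.99 = 7.250 m
R = A/P = 5.217/7.250 = 0.7196 m
n = (1/Q)·A·R^(2/3)·S^(1/2) = (1/3.45) × 5.217 × 0.8030 × 0.02025 = 0.02459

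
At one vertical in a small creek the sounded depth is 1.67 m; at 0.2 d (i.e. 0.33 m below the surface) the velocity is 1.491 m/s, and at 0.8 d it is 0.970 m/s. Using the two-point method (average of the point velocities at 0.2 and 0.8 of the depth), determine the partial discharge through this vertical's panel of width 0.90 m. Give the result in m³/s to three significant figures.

v̄ = (1.491 + 0.970) / 2 = 1.231 m/s
q = v̄ × d × w = 1.231 × 1.67 × 0.90 = 1.849 m³/s

1.85 m³/s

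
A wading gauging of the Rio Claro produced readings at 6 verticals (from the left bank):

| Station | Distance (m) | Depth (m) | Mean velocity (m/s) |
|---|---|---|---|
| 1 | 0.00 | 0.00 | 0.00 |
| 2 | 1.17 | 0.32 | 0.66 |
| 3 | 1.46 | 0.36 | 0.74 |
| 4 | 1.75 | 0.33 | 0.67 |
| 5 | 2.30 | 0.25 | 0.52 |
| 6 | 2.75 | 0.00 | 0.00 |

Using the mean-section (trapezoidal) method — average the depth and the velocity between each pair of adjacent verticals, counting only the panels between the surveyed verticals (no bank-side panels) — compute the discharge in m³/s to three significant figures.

Panel 1-2: Δb = 1.17 m, d̄ = (0.00+0.32)/2 = 0.16, v̄ = (0.00+0.66)/2 = 0.33 → q = 1.17×0.16×0.33 = 0.06178 m³/s
Panel 2-3: Δb = 0.29 m, d̄ = (0.32+0.36)/2 = 0.34, v̄ = (0.66+0.74)/2 = 0.7 → q = 0.29×0.34×0.7 = 0.06902 m³/s
Panel 3-4: Δb = 0.29 m, d̄ = (0.36+0.33)/2 = 0.345, v̄ = (0.74+0.67)/2 = 0.705 → q = 0.29×0.345×0.705 = 0.07054 m³/s
Panel 4-5: Δb = 0.55 m, d̄ = (0.33+0.25)/2 = 0.29, v̄ = (0.67+0.52)/2 = 0.595 → q = 0.55×0.29×0.595 = 0.09490 m³/s
Panel 5-6: Δb = 0.45 m, d̄ = (0.25+0.00)/2 = 0.125, v̄ = (0.52+0.00)/2 = 0.26 → q = 0.45×0.125×0.26 = 0.01463 m³/s
Q = Σ q = 0.3109 m³/s

0.311 m³/s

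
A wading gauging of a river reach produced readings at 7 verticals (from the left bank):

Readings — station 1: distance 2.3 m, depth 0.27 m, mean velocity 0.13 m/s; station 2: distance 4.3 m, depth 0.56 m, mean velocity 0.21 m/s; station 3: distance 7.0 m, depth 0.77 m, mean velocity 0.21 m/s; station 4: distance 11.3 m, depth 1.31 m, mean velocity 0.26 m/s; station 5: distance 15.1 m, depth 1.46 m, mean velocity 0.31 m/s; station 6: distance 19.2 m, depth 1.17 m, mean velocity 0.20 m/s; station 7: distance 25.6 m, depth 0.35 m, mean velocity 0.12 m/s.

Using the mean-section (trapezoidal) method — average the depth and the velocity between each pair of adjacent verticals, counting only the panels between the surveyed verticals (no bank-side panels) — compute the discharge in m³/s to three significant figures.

5.22 m³/s

Panel 1-2: Δb = 2 m, d̄ = (0.27+0.56)/2 = 0.415, v̄ = (0.13+0.21)/2 = 0.17 → q = 2×0.415×0.17 = 0.1411 m³/s
Panel 2-3: Δb = 2.7 m, d̄ = (0.56+0.77)/2 = 0.665, v̄ = (0.21+0.21)/2 = 0.21 → q = 2.7×0.665×0.21 = 0.3771 m³/s
Panel 3-4: Δb = 4.3 m, d̄ = (0.77+1.31)/2 = 1.04, v̄ = (0.21+0.26)/2 = 0.235 → q = 4.3×1.04×0.235 = 1.051 m³/s
Panel 4-5: Δb = 3.8 m, d̄ = (1.31+1.46)/2 = 1.385, v̄ = (0.26+0.31)/2 = 0.285 → q = 3.8×1.385×0.285 = 1.500 m³/s
Panel 5-6: Δb = 4.1 m, d̄ = (1.46+1.17)/2 = 1.315, v̄ = (0.31+0.20)/2 = 0.255 → q = 4.1×1.315×0.255 = 1.375 m³/s
Panel 6-7: Δb = 6.4 m, d̄ = (1.17+0.35)/2 = 0.76, v̄ = (0.20+0.12)/2 = 0.16 → q = 6.4×0.76×0.16 = 0.7782 m³/s
Q = Σ q = 5.222 m³/s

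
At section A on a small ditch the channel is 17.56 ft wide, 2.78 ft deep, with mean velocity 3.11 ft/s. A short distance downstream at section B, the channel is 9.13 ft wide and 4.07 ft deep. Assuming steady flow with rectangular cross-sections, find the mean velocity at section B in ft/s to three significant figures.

4.09 ft/s

Q = A₁V₁ = (17.56×2.78) × 3.11 = 151.8 ft³/s
A₂ = 9.13 × 4.07 = 37.16 ft²
V₂ = Q/A₂ = 151.8/37.16 = 4.086 ft/s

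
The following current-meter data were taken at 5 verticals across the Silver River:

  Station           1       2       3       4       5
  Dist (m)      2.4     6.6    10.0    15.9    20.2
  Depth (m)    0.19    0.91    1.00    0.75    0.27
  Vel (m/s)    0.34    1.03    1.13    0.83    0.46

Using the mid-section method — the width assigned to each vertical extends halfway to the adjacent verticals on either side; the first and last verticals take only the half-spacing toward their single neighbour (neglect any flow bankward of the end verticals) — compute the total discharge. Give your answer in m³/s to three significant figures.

w_1 = (6.6 − 2.4)/2 = 2.1 m; q_1 = 0.34 × 0.19 × 2.1 = 0.1357 m³/s
w_2 = (10.0 − 2.4)/2 = 3.8 m; q_2 = 1.03 × 0.91 × 3.8 = 3.562 m³/s
w_3 = (15.9 − 6.6)/2 = 4.65 m; q_3 = 1.13 × 1.00 × 4.65 = 5.255 m³/s
w_4 = (20.2 − 10.0)/2 = 5.1 m; q_4 = 0.83 × 0.75 × 5.1 = 3.175 m³/s
w_5 = (20.2 − 15.9)/2 = 2.15 m; q_5 = 0.46 × 0.27 × 2.15 = 0.2670 m³/s
Q = Σ qᵢ = 12.39 m³/s

12.4 m³/s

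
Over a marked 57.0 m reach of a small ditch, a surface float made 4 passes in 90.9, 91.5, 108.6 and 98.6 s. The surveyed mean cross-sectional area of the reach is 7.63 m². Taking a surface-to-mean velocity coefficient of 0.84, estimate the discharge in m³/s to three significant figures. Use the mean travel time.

3.75 m³/s

t̄ = (90.9 + 91.5 + 108.6 + 98.6) / 4 = 97.4 s
v_surface = L / t̄ = 57.0 / 97.4 = 0.5852 m/s
v_mean = 0.84 × 0.5852 = 0.4916 m/s
Q = A × v_mean = 7.63 × 0.4916 = 3.751 m³/s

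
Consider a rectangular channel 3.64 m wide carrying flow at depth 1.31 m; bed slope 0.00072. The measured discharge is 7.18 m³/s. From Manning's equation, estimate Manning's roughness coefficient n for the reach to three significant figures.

A = b·y = 3.64 × 1.31 = 4.768 m²
P = b + 2y = 3.64 + 2×1.31 = 6.260 m
R = A/P = 4.768/6.260 = 0.7617 m
n = (1/Q)·A·R^(2/3)·S^(1/2) = (1/7.18) × 4.768 × 0.8341 × 0.02683 = 0.01486

0.0149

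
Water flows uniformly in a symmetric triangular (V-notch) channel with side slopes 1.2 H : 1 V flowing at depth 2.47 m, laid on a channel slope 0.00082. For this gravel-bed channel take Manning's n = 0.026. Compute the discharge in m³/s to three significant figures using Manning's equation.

A = z·y² = 1.2×2.47² = 7.321 m²
P = 2y√(1+z²) = 2×2.47×√(1+1.2²) = 7.717 m
R = A/P = 7.321/7.717 = 0.9488 m
Q = (1/n)·A·R^(2/3)·S^(1/2) = (1/0.026) × 7.321 × 0.9488^(2/3) × 0.00082^(1/2) = 7.785 m³/s

7.79 m³/s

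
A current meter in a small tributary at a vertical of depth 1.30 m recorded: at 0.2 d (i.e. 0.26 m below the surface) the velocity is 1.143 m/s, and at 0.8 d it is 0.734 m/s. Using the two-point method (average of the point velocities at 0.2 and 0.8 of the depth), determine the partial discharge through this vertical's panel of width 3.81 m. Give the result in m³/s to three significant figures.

4.65 m³/s

v̄ = (1.143 + 0.734) / 2 = 0.9385 m/s
q = v̄ × d × w = 0.9385 × 1.30 × 3.81 = 4.648 m³/s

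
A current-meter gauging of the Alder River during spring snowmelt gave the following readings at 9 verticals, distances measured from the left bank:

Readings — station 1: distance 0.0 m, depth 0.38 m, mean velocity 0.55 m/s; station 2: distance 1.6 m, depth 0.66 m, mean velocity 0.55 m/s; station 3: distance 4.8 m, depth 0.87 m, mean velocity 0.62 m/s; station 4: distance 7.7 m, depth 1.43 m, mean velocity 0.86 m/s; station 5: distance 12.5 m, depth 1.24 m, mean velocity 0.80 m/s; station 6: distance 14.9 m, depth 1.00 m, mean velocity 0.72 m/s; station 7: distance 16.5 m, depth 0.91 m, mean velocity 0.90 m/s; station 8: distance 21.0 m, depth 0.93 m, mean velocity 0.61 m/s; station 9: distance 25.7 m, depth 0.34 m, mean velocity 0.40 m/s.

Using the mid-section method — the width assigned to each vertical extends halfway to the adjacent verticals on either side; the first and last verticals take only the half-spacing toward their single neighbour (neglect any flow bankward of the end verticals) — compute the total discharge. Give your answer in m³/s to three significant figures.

w_1 = (1.6 − 0.0)/2 = 0.8 m; q_1 = 0.55 × 0.38 × 0.8 = 0.1672 m³/s
w_2 = (4.8 − 0.0)/2 = 2.4 m; q_2 = 0.55 × 0.66 × 2.4 = 0.8712 m³/s
w_3 = (7.7 − 1.6)/2 = 3.05 m; q_3 = 0.62 × 0.87 × 3.05 = 1.645 m³/s
w_4 = (12.5 − 4.8)/2 = 3.85 m; q_4 = 0.86 × 1.43 × 3.85 = 4.735 m³/s
w_5 = (14.9 − 7.7)/2 = 3.6 m; q_5 = 0.80 × 1.24 × 3.6 = 3.571 m³/s
w_6 = (16.5 − 12.5)/2 = 2 m; q_6 = 0.72 × 1.00 × 2 = 1.440 m³/s
w_7 = (21.0 − 14.9)/2 = 3.05 m; q_7 = 0.90 × 0.91 × 3.05 = 2.498 m³/s
w_8 = (25.7 − 16.5)/2 = 4.6 m; q_8 = 0.61 × 0.93 × 4.6 = 2.610 m³/s
w_9 = (25.7 − 21.0)/2 = 2.35 m; q_9 = 0.40 × 0.34 × 2.35 = 0.3196 m³/s
Q = Σ qᵢ = 17.86 m³/s

17.9 m³/s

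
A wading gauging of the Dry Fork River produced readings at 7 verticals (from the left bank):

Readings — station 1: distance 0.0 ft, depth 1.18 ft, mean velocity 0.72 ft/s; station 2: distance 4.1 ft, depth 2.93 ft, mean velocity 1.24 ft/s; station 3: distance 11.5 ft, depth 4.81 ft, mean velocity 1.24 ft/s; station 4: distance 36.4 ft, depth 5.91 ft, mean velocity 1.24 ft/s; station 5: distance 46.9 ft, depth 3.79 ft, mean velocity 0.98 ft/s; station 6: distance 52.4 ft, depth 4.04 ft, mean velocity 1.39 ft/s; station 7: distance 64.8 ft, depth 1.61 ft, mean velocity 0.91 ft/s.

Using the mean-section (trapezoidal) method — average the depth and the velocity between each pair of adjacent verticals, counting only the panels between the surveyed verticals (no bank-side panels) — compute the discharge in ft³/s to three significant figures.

332 ft³/s

Panel 1-2: Δb = 4.1 ft, d̄ = (1.18+2.93)/2 = 2.055, v̄ = (0.72+1.24)/2 = 0.98 → q = 4.1×2.055×0.98 = 8.257 ft³/s
Panel 2-3: Δb = 7.4 ft, d̄ = (2.93+4.81)/2 = 3.87, v̄ = (1.24+1.24)/2 = 1.24 → q = 7.4×3.87×1.24 = 35.51 ft³/s
Panel 3-4: Δb = 24.9 ft, d̄ = (4.81+5.91)/2 = 5.36, v̄ = (1.24+1.24)/2 = 1.24 → q = 24.9×5.36×1.24 = 165.5 ft³/s
Panel 4-5: Δb = 10.5 ft, d̄ = (5.91+3.79)/2 = 4.85, v̄ = (1.24+0.98)/2 = 1.11 → q = 10.5×4.85×1.11 = 56.53 ft³/s
Panel 5-6: Δb = 5.5 ft, d̄ = (3.79+4.04)/2 = 3.915, v̄ = (0.98+1.39)/2 = 1.185 → q = 5.5×3.915×1.185 = 25.52 ft³/s
Panel 6-7: Δb = 12.4 ft, d̄ = (4.04+1.61)/2 = 2.825, v̄ = (1.39+0.91)/2 = 1.15 → q = 12.4×2.825×1.15 = 40.28 ft³/s
Q = Σ q = 331.6 ft³/s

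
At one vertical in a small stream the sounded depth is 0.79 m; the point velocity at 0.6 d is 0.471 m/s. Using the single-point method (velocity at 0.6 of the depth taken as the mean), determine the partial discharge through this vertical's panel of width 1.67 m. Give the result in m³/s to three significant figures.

v̄ = v₀.₆ = 0.471 m/s
q = v̄ × d × w = 0.4710 × 0.79 × 1.67 = 0.6214 m³/s

0.621 m³/s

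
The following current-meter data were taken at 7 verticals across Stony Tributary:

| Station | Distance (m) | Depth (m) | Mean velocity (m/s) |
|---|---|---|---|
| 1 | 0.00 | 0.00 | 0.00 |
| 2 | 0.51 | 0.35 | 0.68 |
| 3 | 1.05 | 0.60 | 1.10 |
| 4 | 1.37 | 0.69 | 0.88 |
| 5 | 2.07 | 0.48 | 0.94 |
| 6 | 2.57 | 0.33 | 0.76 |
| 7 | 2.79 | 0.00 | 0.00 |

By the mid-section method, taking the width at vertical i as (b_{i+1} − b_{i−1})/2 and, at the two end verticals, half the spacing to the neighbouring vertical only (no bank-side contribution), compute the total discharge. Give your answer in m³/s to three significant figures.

w_2 = (1.05 − 0.00)/2 = 0.525 m; q_2 = 0.68 × 0.35 × 0.525 = 0.1250 m³/s
w_3 = (1.37 − 0.51)/2 = 0.43 m; q_3 = 1.10 × 0.60 × 0.43 = 0.2838 m³/s
w_4 = (2.07 − 1.05)/2 = 0.51 m; q_4 = 0.88 × 0.69 × 0.51 = 0.3097 m³/s
w_5 = (2.57 − 1.37)/2 = 0.6 m; q_5 = 0.94 × 0.48 × 0.6 = 0.2707 m³/s
w_6 = (2.79 − 2.07)/2 = 0.36 m; q_6 = 0.76 × 0.33 × 0.36 = 0.09029 m³/s
Stations 1, 7 contribute zero (depth or velocity is 0).
Q = Σ qᵢ = 1.079 m³/s

1.08 m³/s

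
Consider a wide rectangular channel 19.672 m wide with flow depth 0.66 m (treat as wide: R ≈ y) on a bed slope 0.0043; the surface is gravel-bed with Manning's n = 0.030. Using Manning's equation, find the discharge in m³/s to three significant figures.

21.5 m³/s

A = b·y = 19.672 × 0.66 = 12.98 m²
Wide channel: R ≈ y = 0.66 m
Q = (1/n)·A·R^(2/3)·S^(1/2) = (1/0.030) × 12.98 × 0.6600^(2/3) × 0.0043^(1/2) = 21.51 m³/s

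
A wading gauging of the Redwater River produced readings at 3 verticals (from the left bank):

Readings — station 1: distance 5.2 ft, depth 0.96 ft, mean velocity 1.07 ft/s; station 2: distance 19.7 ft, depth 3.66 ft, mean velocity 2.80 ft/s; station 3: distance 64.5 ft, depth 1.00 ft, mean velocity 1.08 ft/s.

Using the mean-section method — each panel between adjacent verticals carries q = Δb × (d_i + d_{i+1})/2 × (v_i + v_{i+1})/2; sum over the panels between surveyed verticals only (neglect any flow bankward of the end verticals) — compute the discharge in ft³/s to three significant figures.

Panel 1-2: Δb = 14.5 ft, d̄ = (0.96+3.66)/2 = 2.31, v̄ = (1.07+2.80)/2 = 1.935 → q = 14.5×2.31×1.935 = 64.81 ft³/s
Panel 2-3: Δb = 44.8 ft, d̄ = (3.66+1.00)/2 = 2.33, v̄ = (2.80+1.08)/2 = 1.94 → q = 44.8×2.33×1.94 = 202.5 ft³/s
Q = Σ q = 267.3 ft³/s

267 ft³/s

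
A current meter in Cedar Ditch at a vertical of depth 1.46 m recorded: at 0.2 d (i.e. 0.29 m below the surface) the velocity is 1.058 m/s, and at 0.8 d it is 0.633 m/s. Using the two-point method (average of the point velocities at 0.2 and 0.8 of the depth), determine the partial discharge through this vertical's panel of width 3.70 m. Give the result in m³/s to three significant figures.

4.57 m³/s

v̄ = (1.058 + 0.633) / 2 = 0.8455 m/s
q = v̄ × d × w = 0.8455 × 1.46 × 3.70 = 4.567 m³/s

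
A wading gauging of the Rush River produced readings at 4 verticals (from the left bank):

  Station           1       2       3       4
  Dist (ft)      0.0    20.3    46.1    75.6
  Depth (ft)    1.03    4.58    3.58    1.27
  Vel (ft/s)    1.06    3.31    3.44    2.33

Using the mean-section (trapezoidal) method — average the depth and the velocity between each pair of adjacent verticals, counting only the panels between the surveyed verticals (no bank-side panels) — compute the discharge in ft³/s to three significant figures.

Panel 1-2: Δb = 20.3 ft, d̄ = (1.03+4.58)/2 = 2.805, v̄ = (1.06+3.31)/2 = 2.185 → q = 20.3×2.805×2.185 = 124.4 ft³/s
Panel 2-3: Δb = 25.8 ft, d̄ = (4.58+3.58)/2 = 4.08, v̄ = (3.31+3.44)/2 = 3.375 → q = 25.8×4.08×3.375 = 355.3 ft³/s
Panel 3-4: Δb = 29.5 ft, d̄ = (3.58+1.27)/2 = 2.425, v̄ = (3.44+2.33)/2 = 2.885 → q = 29.5×2.425×2.885 = 206.4 ft³/s
Q = Σ q = 686.1 ft³/s

686 ft³/s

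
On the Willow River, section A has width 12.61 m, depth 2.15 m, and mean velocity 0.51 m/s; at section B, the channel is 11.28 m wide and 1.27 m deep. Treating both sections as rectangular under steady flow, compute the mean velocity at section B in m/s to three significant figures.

0.965 m/s

Q = A₁V₁ = (12.61×2.15) × 0.51 = 13.83 m³/s
A₂ = 11.28 × 1.27 = 14.33 m²
V₂ = Q/A₂ = 13.83/14.33 = 0.9652 m/s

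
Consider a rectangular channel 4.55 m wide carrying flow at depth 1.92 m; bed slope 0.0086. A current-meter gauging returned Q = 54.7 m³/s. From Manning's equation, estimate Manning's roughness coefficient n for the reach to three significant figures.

0.0152

A = b·y = 4.55 × 1.92 = 8.736 m²
P = b + 2y = 4.55 + 2×1.92 = 8.390 m
R = A/P = 8.736/8.390 = 1.041 m
n = (1/Q)·A·R^(2/3)·S^(1/2) = (1/54.7) × 8.736 × 1.027 × 0.09274 = 0.01522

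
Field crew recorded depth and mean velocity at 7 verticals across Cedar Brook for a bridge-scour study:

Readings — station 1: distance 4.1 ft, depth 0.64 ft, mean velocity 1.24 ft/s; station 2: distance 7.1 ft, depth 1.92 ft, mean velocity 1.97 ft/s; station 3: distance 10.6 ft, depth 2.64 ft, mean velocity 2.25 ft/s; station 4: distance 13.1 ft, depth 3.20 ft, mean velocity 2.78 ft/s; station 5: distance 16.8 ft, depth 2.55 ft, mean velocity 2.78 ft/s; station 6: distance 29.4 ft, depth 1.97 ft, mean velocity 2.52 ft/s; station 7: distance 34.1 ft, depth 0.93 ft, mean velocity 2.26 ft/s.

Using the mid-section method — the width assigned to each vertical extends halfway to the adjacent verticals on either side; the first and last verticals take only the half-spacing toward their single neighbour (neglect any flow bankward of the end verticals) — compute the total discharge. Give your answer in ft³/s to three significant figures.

165 ft³/s

w_1 = (7.1 − 4.1)/2 = 1.5 ft; q_1 = 1.24 × 0.64 × 1.5 = 1.190 ft³/s
w_2 = (10.6 − 4.1)/2 = 3.25 ft; q_2 = 1.97 × 1.92 × 3.25 = 12.29 ft³/s
w_3 = (13.1 − 7.1)/2 = 3 ft; q_3 = 2.25 × 2.64 × 3 = 17.82 ft³/s
w_4 = (16.8 − 10.6)/2 = 3.1 ft; q_4 = 2.78 × 3.20 × 3.1 = 27.58 ft³/s
w_5 = (29.4 − 13.1)/2 = 8.15 ft; q_5 = 2.78 × 2.55 × 8.15 = 57.78 ft³/s
w_6 = (34.1 − 16.8)/2 = 8.65 ft; q_6 = 2.52 × 1.97 × 8.65 = 42.94 ft³/s
w_7 = (34.1 − 29.4)/2 = 2.35 ft; q_7 = 2.26 × 0.93 × 2.35 = 4.939 ft³/s
Q = Σ qᵢ = 164.5 ft³/s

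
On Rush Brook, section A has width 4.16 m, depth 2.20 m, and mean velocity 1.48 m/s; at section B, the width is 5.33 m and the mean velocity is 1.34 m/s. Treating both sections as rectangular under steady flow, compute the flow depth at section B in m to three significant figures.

1.90 m

Q = A₁V₁ = (4.16×2.20) × 1.48 = 13.54 m³/s
d₂ = Q/(b₂ V₂) = 13.54/(5.33×1.34) = 1.896 m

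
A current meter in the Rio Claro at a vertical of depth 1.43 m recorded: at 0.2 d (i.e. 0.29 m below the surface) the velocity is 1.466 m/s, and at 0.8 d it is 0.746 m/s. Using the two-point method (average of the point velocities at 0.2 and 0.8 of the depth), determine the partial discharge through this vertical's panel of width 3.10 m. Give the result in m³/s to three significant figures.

4.90 m³/s

v̄ = (1.466 + 0.746) / 2 = 1.106 m/s
q = v̄ × d × w = 1.106 × 1.43 × 3.10 = 4.903 m³/s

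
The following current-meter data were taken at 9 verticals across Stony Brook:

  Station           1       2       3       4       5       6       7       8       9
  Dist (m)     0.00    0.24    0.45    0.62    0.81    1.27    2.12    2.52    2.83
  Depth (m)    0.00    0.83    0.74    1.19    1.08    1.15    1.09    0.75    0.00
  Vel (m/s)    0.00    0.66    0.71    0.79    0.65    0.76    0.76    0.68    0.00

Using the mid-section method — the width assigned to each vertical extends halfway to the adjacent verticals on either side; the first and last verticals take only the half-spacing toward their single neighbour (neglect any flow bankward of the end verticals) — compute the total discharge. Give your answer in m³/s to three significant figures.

1.89 m³/s

w_2 = (0.45 − 0.00)/2 = 0.225 m; q_2 = 0.66 × 0.83 × 0.225 = 0.1233 m³/s
w_3 = (0.62 − 0.24)/2 = 0.19 m; q_3 = 0.71 × 0.74 × 0.19 = 0.09983 m³/s
w_4 = (0.81 − 0.45)/2 = 0.18 m; q_4 = 0.79 × 1.19 × 0.18 = 0.1692 m³/s
w_5 = (1.27 − 0.62)/2 = 0.325 m; q_5 = 0.65 × 1.08 × 0.325 = 0.2282 m³/s
w_6 = (2.12 − 0.81)/2 = 0.655 m; q_6 = 0.76 × 1.15 × 0.655 = 0.5725 m³/s
w_7 = (2.52 − 1.27)/2 = 0.625 m; q_7 = 0.76 × 1.09 × 0.625 = 0.5178 m³/s
w_8 = (2.83 − 2.12)/2 = 0.355 m; q_8 = 0.68 × 0.75 × 0.355 = 0.1811 m³/s
Stations 1, 9 contribute zero (depth or velocity is 0).
Q = Σ qᵢ = 1.892 m³/s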